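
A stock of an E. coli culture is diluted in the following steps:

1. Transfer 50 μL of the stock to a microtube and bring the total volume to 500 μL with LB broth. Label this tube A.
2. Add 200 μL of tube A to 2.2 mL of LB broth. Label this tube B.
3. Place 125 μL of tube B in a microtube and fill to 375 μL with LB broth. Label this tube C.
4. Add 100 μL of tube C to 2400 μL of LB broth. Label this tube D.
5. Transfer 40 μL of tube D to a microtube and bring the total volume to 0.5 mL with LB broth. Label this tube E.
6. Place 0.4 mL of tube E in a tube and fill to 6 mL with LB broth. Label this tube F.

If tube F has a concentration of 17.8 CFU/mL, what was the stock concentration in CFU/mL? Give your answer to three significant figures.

Step 1: 50 μL brought to 500 μL → factor 500/50 = 10
Step 2: 200 μL + 2.2 mL = 2400 μL total → factor 2400/200 = 12
Step 3: 125 μL brought to 375 μL → factor 375/125 = 3
Step 4: 100 μL + 2400 μL = 2500 μL total → factor 2500/100 = 25
Step 5: 40 μL brought to 0.5 mL → factor 500/40 = 12.5
Step 6: 0.4 mL brought to 6 mL → factor 6/0.4 = 15
Overall dilution factor = 10 × 12 × 3 × 25 × 12.5 × 15 = 1.6875 × 10^6
Stock = 17.8 CFU/mL × 1.6875 × 10^6 = 3.00 × 10^7 CFU/mL

3.00 × 10^7 CFU/mL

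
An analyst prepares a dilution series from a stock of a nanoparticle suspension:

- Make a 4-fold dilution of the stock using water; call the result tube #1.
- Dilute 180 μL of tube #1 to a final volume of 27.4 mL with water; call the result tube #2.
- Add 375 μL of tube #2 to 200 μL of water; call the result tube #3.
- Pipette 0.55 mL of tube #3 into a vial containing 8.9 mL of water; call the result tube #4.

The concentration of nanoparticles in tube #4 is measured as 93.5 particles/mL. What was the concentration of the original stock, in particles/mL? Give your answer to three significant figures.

Step 1: 4-fold → factor 4
Step 2: 180 μL brought to 27.4 mL → factor 27400/180 = 152.22
Step 3: 375 μL + 200 μL = 575 μL total → factor 575/375 = 1.5333
Step 4: 0.55 mL + 8.9 mL = 9.45 mL total → factor 9.45/0.55 = 17.182
Overall dilution factor = 4 × 152.22 × 1.5333 × 17.182 = 16041
Stock = 93.5 particles/mL × 16041 = 1.50 × 10^6 particles/mL

1.50 × 10^6 particles/mL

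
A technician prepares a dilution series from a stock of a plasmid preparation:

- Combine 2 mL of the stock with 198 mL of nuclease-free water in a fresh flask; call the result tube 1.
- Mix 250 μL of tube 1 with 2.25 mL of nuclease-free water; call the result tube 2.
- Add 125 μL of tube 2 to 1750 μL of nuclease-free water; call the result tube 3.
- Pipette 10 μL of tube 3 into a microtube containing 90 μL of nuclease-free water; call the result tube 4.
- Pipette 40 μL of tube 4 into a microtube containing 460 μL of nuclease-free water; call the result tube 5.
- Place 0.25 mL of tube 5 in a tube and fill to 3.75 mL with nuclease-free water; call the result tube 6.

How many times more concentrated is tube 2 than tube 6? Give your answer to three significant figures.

Step 1: 2 mL + 198 mL = 200 mL total → factor 200/2 = 100
Step 2: 250 μL + 2.25 mL = 2500 μL total → factor 2500/250 = 10
Step 3: 125 μL + 1750 μL = 1875 μL total → factor 1875/125 = 15
Step 4: 10 μL + 90 μL = 100 μL total → factor 100/10 = 10
Step 5: 40 μL + 460 μL = 500 μL total → factor 500/40 = 12.5
Step 6: 0.25 mL brought to 3.75 mL → factor 3.75/0.25 = 15
Dilution factor to tube 2 = 1000; to tube 6 = 2.8125 × 10^7
[tube 2]/[tube 6] = (factor to tube 6)/(factor to tube 2) = 2.8125 × 10^7/1000 = 2.81 × 10^4

2.81 × 10^4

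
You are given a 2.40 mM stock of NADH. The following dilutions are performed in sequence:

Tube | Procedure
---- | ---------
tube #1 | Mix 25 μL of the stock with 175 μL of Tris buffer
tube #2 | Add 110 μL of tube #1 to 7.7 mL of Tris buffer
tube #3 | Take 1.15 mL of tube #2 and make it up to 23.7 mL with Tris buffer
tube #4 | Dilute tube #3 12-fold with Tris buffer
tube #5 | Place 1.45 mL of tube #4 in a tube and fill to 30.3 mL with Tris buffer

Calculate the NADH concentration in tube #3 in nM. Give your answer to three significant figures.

Step 1: 25 μL + 175 μL = 200 μL total → factor 200/25 = 8
Step 2: 110 μL + 7.7 mL = 7810 μL total → factor 7810/110 = 71
Step 3: 1.15 mL brought to 23.7 mL → factor 23.7/1.15 = 20.609
Dilution factor through tube #3 = 8 × 71 × 20.609 = 11706
[tube #3] = 2.40 mM / 11706 = 0.0002050 mM = 205 nM

205 nM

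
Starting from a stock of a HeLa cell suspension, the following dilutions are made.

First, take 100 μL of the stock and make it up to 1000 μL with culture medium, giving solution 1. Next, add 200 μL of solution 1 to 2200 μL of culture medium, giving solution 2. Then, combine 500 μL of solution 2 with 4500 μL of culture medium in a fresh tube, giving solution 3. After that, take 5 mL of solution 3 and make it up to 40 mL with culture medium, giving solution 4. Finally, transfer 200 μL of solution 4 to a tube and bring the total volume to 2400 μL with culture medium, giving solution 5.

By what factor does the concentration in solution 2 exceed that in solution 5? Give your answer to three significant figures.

Step 1: 100 μL brought to 1000 μL → factor 1000/100 = 10
Step 2: 200 μL + 2200 μL = 2400 μL total → factor 2400/200 = 12
Step 3: 500 μL + 4500 μL = 5000 μL total → factor 5000/500 = 10
Step 4: 5 mL brought to 40 mL → factor 40/5 = 8
Step 5: 200 μL brought to 2400 μL → factor 2400/200 = 12
Dilution factor to solution 2 = 120; to solution 5 = 1.152 × 10^5
[solution 2]/[solution 5] = (factor to solution 5)/(factor to solution 2) = 1.152 × 10^5/120 = 960

960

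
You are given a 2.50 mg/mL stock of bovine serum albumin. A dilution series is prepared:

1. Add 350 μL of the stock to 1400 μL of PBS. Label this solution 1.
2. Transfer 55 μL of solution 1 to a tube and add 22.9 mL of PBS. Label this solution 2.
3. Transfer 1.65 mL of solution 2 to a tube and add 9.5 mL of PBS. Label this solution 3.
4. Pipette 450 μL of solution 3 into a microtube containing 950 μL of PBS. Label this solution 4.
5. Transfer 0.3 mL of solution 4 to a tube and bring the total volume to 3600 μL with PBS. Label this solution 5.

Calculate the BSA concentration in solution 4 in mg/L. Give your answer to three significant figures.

0.0570 mg/L

Step 1: 350 μL + 1400 μL = 1750 μL total → factor 1750/350 = 5
Step 2: 55 μL + 22.9 mL = 22955 μL total → factor 22955/55 = 417.36
Step 3: 1.65 mL + 9.5 mL = 11.15 mL total → factor 11.15/1.65 = 6.7576
Step 4: 450 μL + 950 μL = 1400 μL total → factor 1400/450 = 3.1111
Dilution factor through solution 4 = 5 × 417.36 × 6.7576 × 3.1111 = 43872
[solution 4] = 2.50 mg/mL / 43872 = 5.698 × 10^-5 mg/mL = 0.0570 mg/L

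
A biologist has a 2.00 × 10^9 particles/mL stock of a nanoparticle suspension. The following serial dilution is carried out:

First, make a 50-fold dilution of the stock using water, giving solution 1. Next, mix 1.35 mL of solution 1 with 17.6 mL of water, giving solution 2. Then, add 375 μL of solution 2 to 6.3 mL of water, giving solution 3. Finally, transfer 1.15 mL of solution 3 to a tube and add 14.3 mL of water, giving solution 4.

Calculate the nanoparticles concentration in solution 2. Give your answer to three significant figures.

Step 1: 50-fold → factor 50
Step 2: 1.35 mL + 17.6 mL = 18.95 mL total → factor 18.95/1.35 = 14.037
Dilution factor through solution 2 = 50 × 14.037 = 701.85
[solution 2] = 2.00 × 10^9 particles/mL / 701.85 = 2.85 × 10^6 particles/mL

2.85 × 10^6 particles/mL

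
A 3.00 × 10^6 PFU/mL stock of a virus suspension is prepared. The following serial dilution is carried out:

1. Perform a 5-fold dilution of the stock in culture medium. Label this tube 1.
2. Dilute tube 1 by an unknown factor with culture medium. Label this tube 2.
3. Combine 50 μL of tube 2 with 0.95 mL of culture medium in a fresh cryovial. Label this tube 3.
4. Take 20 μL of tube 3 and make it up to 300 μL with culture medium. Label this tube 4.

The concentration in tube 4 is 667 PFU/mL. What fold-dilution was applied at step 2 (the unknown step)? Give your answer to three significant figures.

Step 1: 5-fold → factor 5
Step 2: unknown factor x
Step 3: 50 μL + 0.95 mL = 1000 μL total → factor 1000/50 = 20
Step 4: 20 μL brought to 300 μL → factor 300/20 = 15
Product of known-step factors = 1500
Overall factor = 3.00 × 10^6 PFU/mL / (667 PFU/mL) = 4497.8
x = 4497.8 / 1500 = 3.00

3.00-fold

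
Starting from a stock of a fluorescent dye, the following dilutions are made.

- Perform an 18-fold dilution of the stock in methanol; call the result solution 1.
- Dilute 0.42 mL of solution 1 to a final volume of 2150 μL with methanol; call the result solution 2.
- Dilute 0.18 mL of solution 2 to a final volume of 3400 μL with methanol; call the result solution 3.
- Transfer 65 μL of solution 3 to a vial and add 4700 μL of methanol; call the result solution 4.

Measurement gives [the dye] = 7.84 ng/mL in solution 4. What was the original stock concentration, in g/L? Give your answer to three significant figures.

1.00 g/L

Step 1: 18-fold → factor 18
Step 2: 0.42 mL brought to 2150 μL → factor 2.15/0.42 = 5.119
Step 3: 0.18 mL brought to 3400 μL → factor 3.4/0.18 = 18.889
Step 4: 65 μL + 4700 μL = 4765 μL total → factor 4765/65 = 73.308
Overall dilution factor = 18 × 5.119 × 18.889 × 73.308 = 1.2759 × 10^5
Stock = 7.84 ng/mL × 1.2759 × 10^5 = 1.000 × 10^6 ng/mL = 1.00 g/L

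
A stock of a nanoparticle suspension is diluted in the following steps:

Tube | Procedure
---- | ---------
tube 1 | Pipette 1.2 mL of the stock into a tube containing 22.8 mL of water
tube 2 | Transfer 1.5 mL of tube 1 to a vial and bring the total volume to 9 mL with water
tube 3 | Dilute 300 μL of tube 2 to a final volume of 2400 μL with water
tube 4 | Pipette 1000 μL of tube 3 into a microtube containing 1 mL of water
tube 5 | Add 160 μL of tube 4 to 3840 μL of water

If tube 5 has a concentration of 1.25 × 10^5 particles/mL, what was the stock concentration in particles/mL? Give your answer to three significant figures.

6.00 × 10^9 particles/mL

Step 1: 1.2 mL + 22.8 mL = 24 mL total → factor 24/1.2 = 20
Step 2: 1.5 mL brought to 9 mL → factor 9/1.5 = 6
Step 3: 300 μL brought to 2400 μL → factor 2400/300 = 8
Step 4: 1000 μL + 1 mL = 2000 μL total → factor 2000/1000 = 2
Step 5: 160 μL + 3840 μL = 4000 μL total → factor 4000/160 = 25
Overall dilution factor = 20 × 6 × 8 × 2 × 25 = 48000
Stock = 1.25 × 10^5 particles/mL × 48000 = 6.00 × 10^9 particles/mL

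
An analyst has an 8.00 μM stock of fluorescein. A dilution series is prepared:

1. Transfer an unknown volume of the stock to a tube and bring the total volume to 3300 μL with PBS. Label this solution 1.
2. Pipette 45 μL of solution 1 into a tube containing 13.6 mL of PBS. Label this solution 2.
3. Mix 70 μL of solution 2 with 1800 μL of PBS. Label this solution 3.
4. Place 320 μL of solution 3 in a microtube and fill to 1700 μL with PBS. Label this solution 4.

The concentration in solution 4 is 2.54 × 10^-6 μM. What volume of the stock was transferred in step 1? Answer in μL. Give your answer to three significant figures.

45.1 μL

Step 1: v brought to 3300 μL → factor = 3300 μL/v
Step 2: 45 μL + 13.6 mL = 13645 μL total → factor 13645/45 = 303.22
Step 3: 70 μL + 1800 μL = 1870 μL total → factor 1870/70 = 26.714
Step 4: 320 μL brought to 1700 μL → factor 1700/320 = 5.3125
Product of known-step factors = 43033
Overall factor = 8.00 μM / (2.54 × 10^-6 μM) = 3.1496 × 10^6
Step-1 factor = 3.1496 × 10^6 / 43033 = 73.19
v = 3300 μL / 73.19 = 45.1 μL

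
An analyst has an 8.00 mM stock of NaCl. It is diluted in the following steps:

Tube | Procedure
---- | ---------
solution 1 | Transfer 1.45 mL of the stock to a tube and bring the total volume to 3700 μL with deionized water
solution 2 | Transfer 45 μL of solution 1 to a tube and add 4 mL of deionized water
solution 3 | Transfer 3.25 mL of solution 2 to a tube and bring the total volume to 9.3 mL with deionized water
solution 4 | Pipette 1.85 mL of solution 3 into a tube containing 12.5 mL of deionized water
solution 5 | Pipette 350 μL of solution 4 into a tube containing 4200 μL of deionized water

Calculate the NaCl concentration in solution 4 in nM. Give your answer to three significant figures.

Step 1: 1.45 mL brought to 3700 μL → factor 3.7/1.45 = 2.5517
Step 2: 45 μL + 4 mL = 4045 μL total → factor 4045/45 = 89.889
Step 3: 3.25 mL brought to 9.3 mL → factor 9.3/3.25 = 2.8615
Step 4: 1.85 mL + 12.5 mL = 14.35 mL total → factor 14.35/1.85 = 7.7568
Dilution factor through solution 4 = 2.5517 × 89.889 × 2.8615 × 7.7568 = 5091.2
[solution 4] = 8.00 mM / 5091.2 = 0.001571 mM = 1.57 × 10^3 nM

1.57 × 10^3 nM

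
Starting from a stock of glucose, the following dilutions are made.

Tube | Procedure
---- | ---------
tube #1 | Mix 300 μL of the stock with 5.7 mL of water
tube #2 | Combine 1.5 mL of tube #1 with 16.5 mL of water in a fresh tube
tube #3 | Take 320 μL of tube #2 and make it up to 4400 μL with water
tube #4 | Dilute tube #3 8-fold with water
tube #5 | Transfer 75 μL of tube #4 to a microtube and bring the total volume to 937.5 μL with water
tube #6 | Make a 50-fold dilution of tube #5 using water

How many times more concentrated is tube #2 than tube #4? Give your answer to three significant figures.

Step 1: 300 μL + 5.7 mL = 6000 μL total → factor 6000/300 = 20
Step 2: 1.5 mL + 16.5 mL = 18 mL total → factor 18/1.5 = 12
Step 3: 320 μL brought to 4400 μL → factor 4400/320 = 13.75
Step 4: 8-fold → factor 8
Dilution factor to tube #2 = 240; to tube #4 = 26400
[tube #2]/[tube #4] = (factor to tube #4)/(factor to tube #2) = 26400/240 = 110

110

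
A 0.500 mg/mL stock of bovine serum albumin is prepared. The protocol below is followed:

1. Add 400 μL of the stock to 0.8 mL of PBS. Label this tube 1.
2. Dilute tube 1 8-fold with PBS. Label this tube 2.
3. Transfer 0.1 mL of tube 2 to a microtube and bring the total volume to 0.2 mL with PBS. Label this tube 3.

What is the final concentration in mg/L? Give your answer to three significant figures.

10.4 mg/L

Step 1: 400 μL + 0.8 mL = 1200 μL total → factor 1200/400 = 3
Step 2: 8-fold → factor 8
Step 3: 0.1 mL brought to 0.2 mL → factor 0.2/0.1 = 2
Overall dilution factor = 3 × 8 × 2 = 48
Final = 0.500 mg/mL / 48 = 0.01042 mg/mL = 10.4 mg/L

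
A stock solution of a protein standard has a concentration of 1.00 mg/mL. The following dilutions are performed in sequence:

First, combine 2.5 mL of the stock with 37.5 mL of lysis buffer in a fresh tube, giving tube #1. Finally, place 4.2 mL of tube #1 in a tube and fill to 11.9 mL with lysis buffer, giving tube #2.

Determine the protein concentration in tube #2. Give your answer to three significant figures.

Step 1: 2.5 mL + 37.5 mL = 40 mL total → factor 40/2.5 = 16
Step 2: 4.2 mL brought to 11.9 mL → factor 11.9/4.2 = 2.8333
Overall dilution factor = 16 × 2.8333 = 45.333
Final = 1.00 mg/mL / 45.333 = 0.0221 mg/mL

0.0221 mg/mL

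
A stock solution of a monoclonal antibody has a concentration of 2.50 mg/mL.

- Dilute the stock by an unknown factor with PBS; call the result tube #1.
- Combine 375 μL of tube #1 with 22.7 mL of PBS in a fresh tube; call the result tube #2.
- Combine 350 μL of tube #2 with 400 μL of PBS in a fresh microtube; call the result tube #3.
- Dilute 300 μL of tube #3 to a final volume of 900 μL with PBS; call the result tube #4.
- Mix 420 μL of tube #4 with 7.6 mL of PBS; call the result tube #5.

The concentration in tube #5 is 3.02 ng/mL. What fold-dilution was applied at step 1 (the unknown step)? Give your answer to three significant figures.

Step 1: unknown factor x
Step 2: 375 μL + 22.7 mL = 23075 μL total → factor 23075/375 = 61.533
Step 3: 350 μL + 400 μL = 750 μL total → factor 750/350 = 2.1429
Step 4: 300 μL brought to 900 μL → factor 900/300 = 3
Step 5: 420 μL + 7.6 mL = 8020 μL total → factor 8020/420 = 19.095
Product of known-step factors = 7553.5
Overall factor = 2.50 mg/mL / (3.02 ng/mL) = 8.2781 × 10^5
x = 8.2781 × 10^5 / 7553.5 = 110

110-fold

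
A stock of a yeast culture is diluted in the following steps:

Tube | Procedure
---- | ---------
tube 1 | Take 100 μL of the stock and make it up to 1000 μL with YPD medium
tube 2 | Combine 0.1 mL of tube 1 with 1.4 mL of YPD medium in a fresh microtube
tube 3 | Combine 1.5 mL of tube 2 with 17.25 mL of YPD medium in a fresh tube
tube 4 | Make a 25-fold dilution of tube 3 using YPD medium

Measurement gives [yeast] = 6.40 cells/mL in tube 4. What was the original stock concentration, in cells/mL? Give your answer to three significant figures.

Step 1: 100 μL brought to 1000 μL → factor 1000/100 = 10
Step 2: 0.1 mL + 1.4 mL = 1.5 mL total → factor 1.5/0.1 = 15
Step 3: 1.5 mL + 17.25 mL = 18.75 mL total → factor 18.75/1.5 = 12.5
Step 4: 25-fold → factor 25
Overall dilution factor = 10 × 15 × 12.5 × 25 = 46875
Stock = 6.40 cells/mL × 46875 = 3.00 × 10^5 cells/mL

3.00 × 10^5 cells/mL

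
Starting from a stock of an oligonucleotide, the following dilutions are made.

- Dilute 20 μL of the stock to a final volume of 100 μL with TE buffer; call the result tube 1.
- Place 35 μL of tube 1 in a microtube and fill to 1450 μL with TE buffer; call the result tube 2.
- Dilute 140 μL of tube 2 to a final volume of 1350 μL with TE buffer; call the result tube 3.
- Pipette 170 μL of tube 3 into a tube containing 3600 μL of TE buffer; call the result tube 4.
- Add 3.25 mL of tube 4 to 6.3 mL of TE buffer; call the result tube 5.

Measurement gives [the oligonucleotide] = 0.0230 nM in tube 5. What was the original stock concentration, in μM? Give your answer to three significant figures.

Step 1: 20 μL brought to 100 μL → factor 100/20 = 5
Step 2: 35 μL brought to 1450 μL → factor 1450/35 = 41.429
Step 3: 140 μL brought to 1350 μL → factor 1350/140 = 9.6429
Step 4: 170 μL + 3600 μL = 3770 μL total → factor 3770/170 = 22.176
Step 5: 3.25 mL + 6.3 mL = 9.55 mL total → factor 9.55/3.25 = 2.9385
Overall dilution factor = 5 × 41.429 × 9.6429 × 22.176 × 2.9385 = 1.3016 × 10^5
Stock = 0.0230 nM × 1.3016 × 10^5 = 2994 nM = 2.99 μM

2.99 μM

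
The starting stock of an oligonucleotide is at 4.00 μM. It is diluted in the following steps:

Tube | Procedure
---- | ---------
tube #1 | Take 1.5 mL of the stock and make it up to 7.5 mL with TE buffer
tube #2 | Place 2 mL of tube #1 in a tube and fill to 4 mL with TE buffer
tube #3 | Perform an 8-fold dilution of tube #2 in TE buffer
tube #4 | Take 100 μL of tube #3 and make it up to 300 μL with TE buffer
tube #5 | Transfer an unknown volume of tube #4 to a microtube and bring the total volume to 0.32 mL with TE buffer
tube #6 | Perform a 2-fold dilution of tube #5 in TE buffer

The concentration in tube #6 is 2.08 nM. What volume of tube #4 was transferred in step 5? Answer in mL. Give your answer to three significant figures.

Step 1: 1.5 mL brought to 7.5 mL → factor 7.5/1.5 = 5
Step 2: 2 mL brought to 4 mL → factor 4/2 = 2
Step 3: 8-fold → factor 8
Step 4: 100 μL brought to 300 μL → factor 300/100 = 3
Step 5: v brought to 0.32 mL → factor = 0.32 mL/v
Step 6: 2-fold → factor 2
Product of known-step factors = 480
Overall factor = 4.00 μM / (2.08 nM) = 1923.1
Step-5 factor = 1923.1 / 480 = 4.0064
v = 0.32 mL / 4.0064 = 0.0799 mL

0.0799 mL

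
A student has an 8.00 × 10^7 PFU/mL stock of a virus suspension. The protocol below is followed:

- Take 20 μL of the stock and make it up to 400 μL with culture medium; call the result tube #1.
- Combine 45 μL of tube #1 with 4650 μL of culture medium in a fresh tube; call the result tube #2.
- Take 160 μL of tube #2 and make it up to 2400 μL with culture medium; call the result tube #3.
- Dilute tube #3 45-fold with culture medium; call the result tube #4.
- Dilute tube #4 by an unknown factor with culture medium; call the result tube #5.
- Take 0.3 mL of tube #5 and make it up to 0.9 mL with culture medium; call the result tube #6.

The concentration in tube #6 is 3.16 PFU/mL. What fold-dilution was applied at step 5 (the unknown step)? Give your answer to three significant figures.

Step 1: 20 μL brought to 400 μL → factor 400/20 = 20
Step 2: 45 μL + 4650 μL = 4695 μL total → factor 4695/45 = 104.33
Step 3: 160 μL brought to 2400 μL → factor 2400/160 = 15
Step 4: 45-fold → factor 45
Step 5: unknown factor x
Step 6: 0.3 mL brought to 0.9 mL → factor 0.9/0.3 = 3
Product of known-step factors = 4.2255 × 10^6
Overall factor = 8.00 × 10^7 PFU/mL / (3.16 PFU/mL) = 2.5316 × 10^7
x = 2.5316 × 10^7 / 4.2255 × 10^6 = 5.99

5.99-fold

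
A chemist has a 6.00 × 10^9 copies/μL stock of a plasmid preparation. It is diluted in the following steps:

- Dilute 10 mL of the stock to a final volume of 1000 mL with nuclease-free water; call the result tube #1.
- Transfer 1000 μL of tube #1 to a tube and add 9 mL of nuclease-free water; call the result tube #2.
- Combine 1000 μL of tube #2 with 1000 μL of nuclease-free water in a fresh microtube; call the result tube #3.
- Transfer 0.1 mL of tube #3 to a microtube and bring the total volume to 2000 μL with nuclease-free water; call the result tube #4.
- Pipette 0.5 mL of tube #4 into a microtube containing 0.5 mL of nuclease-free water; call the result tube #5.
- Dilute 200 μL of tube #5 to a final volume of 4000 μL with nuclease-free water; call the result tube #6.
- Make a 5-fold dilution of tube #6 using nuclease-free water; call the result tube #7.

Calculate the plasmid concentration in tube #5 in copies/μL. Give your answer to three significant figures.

7.50 × 10^4 copies/μL

Step 1: 10 mL brought to 1000 mL → factor 1000/10 = 100
Step 2: 1000 μL + 9 mL = 10000 μL total → factor 10000/1000 = 10
Step 3: 1000 μL + 1000 μL = 2000 μL total → factor 2000/1000 = 2
Step 4: 0.1 mL brought to 2000 μL → factor 2/0.1 = 20
Step 5: 0.5 mL + 0.5 mL = 1 mL total → factor 1/0.5 = 2
Dilution factor through tube #5 = 100 × 10 × 2 × 20 × 2 = 80000
[tube #5] = 6.00 × 10^9 copies/μL / 80000 = 7.50 × 10^4 copies/μL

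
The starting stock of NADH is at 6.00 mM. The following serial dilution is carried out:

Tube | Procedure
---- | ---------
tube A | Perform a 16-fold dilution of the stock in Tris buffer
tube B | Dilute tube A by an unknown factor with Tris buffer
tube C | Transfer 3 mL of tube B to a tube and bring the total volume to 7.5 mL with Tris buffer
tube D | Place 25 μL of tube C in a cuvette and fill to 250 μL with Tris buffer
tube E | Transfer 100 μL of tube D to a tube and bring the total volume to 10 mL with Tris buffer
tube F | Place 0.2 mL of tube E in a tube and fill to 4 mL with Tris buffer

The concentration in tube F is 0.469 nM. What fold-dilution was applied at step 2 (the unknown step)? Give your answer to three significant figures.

Step 1: 16-fold → factor 16
Step 2: unknown factor x
Step 3: 3 mL brought to 7.5 mL → factor 7.5/3 = 2.5
Step 4: 25 μL brought to 250 μL → factor 250/25 = 10
Step 5: 100 μL brought to 10 mL → factor 10000/100 = 100
Step 6: 0.2 mL brought to 4 mL → factor 4/0.2 = 20
Product of known-step factors = 8 × 10^5
Overall factor = 6.00 mM / (0.469 nM) = 1.2793 × 10^7
x = 1.2793 × 10^7 / 8 × 10^5 = 16.0

16.0-fold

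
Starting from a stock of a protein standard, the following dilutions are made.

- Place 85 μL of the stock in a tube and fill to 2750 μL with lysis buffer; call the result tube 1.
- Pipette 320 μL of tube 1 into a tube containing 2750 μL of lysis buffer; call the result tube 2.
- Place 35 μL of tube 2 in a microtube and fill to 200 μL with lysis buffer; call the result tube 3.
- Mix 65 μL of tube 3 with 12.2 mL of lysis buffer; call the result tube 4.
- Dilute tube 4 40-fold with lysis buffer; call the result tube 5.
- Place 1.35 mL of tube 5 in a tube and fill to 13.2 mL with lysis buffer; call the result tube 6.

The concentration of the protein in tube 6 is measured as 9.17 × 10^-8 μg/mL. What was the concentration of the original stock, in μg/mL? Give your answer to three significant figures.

Step 1: 85 μL brought to 2750 μL → factor 2750/85 = 32.353
Step 2: 320 μL + 2750 μL = 3070 μL total → factor 3070/320 = 9.5938
Step 3: 35 μL brought to 200 μL → factor 200/35 = 5.7143
Step 4: 65 μL + 12.2 mL = 12265 μL total → factor 12265/65 = 188.69
Step 5: 40-fold → factor 40
Step 6: 1.35 mL brought to 13.2 mL → factor 13.2/1.35 = 9.7778
Overall dilution factor = 32.353 × 9.5938 × 5.7143 × 188.69 × 40 × 9.7778 = 1.3089 × 10^8
Stock = 9.17 × 10^-8 μg/mL × 1.3089 × 10^8 = 12.0 μg/mL

12.0 μg/mL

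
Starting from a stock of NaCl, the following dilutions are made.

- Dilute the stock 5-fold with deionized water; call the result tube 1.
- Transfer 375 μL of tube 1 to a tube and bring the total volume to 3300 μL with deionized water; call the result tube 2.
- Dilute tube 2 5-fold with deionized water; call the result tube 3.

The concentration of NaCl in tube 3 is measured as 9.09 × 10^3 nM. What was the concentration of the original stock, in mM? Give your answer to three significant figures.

Step 1: 5-fold → factor 5
Step 2: 375 μL brought to 3300 μL → factor 3300/375 = 8.8
Step 3: 5-fold → factor 5
Overall dilution factor = 5 × 8.8 × 5 = 220
Stock = 9.09 × 10^3 nM × 220 = 2.000 × 10^6 nM = 2.00 mM

2.00 mM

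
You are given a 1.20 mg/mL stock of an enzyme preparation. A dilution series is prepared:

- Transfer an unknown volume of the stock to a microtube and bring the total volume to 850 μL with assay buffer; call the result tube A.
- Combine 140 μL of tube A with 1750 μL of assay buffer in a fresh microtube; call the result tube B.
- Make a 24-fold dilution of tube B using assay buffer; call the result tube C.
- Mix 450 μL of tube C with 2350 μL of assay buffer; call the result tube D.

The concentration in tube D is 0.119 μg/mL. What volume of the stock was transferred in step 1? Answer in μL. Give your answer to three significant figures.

Step 1: v brought to 850 μL → factor = 850 μL/v
Step 2: 140 μL + 1750 μL = 1890 μL total → factor 1890/140 = 13.5
Step 3: 24-fold → factor 24
Step 4: 450 μL + 2350 μL = 2800 μL total → factor 2800/450 = 6.2222
Product of known-step factors = 2016
Overall factor = 1.20 mg/mL / (0.119 μg/mL) = 10084
Step-1 factor = 10084 / 2016 = 5.002
v = 850 μL / 5.002 = 170 μL

170 μL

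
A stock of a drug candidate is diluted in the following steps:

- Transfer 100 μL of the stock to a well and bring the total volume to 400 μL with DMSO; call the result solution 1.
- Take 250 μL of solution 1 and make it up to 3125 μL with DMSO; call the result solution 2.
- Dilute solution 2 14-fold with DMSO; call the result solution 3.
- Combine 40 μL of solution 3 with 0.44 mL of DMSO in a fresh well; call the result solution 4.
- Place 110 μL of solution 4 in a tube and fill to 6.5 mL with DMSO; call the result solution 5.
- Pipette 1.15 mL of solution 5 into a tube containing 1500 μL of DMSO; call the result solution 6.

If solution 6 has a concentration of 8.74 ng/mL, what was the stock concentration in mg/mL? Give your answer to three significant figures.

10.0 mg/mL

Step 1: 100 μL brought to 400 μL → factor 400/100 = 4
Step 2: 250 μL brought to 3125 μL → factor 3125/250 = 12.5
Step 3: 14-fold → factor 14
Step 4: 40 μL + 0.44 mL = 480 μL total → factor 480/40 = 12
Step 5: 110 μL brought to 6.5 mL → factor 6500/110 = 59.091
Step 6: 1.15 mL + 1500 μL = 2.65 mL total → factor 2.65/1.15 = 2.3043
Overall dilution factor = 4 × 12.5 × 14 × 12 × 59.091 × 2.3043 = 1.1438 × 10^6
Stock = 8.74 ng/mL × 1.1438 × 10^6 = 9.997 × 10^6 ng/mL = 10.0 mg/mL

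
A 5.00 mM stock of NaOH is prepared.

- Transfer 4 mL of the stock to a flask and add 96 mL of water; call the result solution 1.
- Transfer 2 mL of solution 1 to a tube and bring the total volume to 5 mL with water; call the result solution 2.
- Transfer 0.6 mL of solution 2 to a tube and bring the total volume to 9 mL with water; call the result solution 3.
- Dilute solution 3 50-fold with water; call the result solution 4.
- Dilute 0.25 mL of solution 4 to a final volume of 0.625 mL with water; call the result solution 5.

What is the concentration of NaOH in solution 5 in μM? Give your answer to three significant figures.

Step 1: 4 mL + 96 mL = 100 mL total → factor 100/4 = 25
Step 2: 2 mL brought to 5 mL → factor 5/2 = 2.5
Step 3: 0.6 mL brought to 9 mL → factor 9/0.6 = 15
Step 4: 50-fold → factor 50
Step 5: 0.25 mL brought to 0.625 mL → factor 0.625/0.25 = 2.5
Overall dilution factor = 25 × 2.5 × 15 × 50 × 2.5 = 1.1719 × 10^5
Final = 5.00 mM / 1.1719 × 10^5 = 4.267 × 10^-5 mM = 0.0427 μM

0.0427 μM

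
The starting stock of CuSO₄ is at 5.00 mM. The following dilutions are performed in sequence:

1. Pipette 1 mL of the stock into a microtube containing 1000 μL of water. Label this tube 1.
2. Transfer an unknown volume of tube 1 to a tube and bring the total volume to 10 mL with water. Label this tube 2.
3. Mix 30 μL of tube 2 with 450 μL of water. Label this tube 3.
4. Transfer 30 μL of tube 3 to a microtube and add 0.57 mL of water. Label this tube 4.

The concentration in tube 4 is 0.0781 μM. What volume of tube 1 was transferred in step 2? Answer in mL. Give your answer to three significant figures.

Step 1: 1 mL + 1000 μL = 2 mL total → factor 2/1 = 2
Step 2: v brought to 10 mL → factor = 10 mL/v
Step 3: 30 μL + 450 μL = 480 μL total → factor 480/30 = 16
Step 4: 30 μL + 0.57 mL = 600 μL total → factor 600/30 = 20
Product of known-step factors = 640
Overall factor = 5.00 mM / (0.0781 μM) = 64020
Step-2 factor = 64020 / 640 = 100.03
v = 10 mL / 100.03 = 0.100 mL

0.100 mL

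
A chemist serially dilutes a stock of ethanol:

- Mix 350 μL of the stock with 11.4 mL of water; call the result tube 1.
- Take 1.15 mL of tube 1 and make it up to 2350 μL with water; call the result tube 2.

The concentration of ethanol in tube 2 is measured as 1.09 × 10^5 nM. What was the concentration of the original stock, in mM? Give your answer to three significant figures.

7.48 mM

Step 1: 350 μL + 11.4 mL = 11750 μL total → factor 11750/350 = 33.571
Step 2: 1.15 mL brought to 2350 μL → factor 2.35/1.15 = 2.0435
Overall dilution factor = 33.571 × 2.0435 = 68.602
Stock = 1.09 × 10^5 nM × 68.602 = 7.478 × 10^6 nM = 7.48 mM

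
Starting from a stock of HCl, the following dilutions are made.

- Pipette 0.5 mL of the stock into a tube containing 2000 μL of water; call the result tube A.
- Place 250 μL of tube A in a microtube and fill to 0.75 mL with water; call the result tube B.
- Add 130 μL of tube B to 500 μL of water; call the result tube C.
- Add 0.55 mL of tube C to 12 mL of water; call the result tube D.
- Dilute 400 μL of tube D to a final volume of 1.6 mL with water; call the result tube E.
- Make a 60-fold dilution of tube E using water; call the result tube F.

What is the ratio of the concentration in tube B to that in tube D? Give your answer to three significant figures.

Step 1: 0.5 mL + 2000 μL = 2.5 mL total → factor 2.5/0.5 = 5
Step 2: 250 μL brought to 0.75 mL → factor 750/250 = 3
Step 3: 130 μL + 500 μL = 630 μL total → factor 630/130 = 4.8462
Step 4: 0.55 mL + 12 mL = 12.55 mL total → factor 12.55/0.55 = 22.818
Dilution factor to tube B = 15; to tube D = 1658.7
[tube B]/[tube D] = (factor to tube D)/(factor to tube B) = 1658.7/15 = 111

111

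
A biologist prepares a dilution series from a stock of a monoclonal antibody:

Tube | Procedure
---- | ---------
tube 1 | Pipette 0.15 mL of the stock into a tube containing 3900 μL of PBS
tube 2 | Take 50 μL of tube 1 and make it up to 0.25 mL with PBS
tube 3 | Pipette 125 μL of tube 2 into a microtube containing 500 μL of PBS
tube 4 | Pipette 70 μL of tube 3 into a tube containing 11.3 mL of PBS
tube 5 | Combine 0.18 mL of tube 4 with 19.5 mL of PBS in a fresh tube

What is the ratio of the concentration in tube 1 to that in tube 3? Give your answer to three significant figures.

25.0

Step 1: 0.15 mL + 3900 μL = 4.05 mL total → factor 4.05/0.15 = 27
Step 2: 50 μL brought to 0.25 mL → factor 250/50 = 5
Step 3: 125 μL + 500 μL = 625 μL total → factor 625/125 = 5
Dilution factor to tube 1 = 27; to tube 3 = 675
[tube 1]/[tube 3] = (factor to tube 3)/(factor to tube 1) = 675/27 = 25.0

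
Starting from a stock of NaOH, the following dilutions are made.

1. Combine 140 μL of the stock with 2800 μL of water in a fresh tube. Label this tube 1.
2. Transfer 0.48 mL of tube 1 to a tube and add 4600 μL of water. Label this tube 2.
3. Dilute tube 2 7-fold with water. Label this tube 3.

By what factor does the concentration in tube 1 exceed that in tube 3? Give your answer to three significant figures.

Step 1: 140 μL + 2800 μL = 2940 μL total → factor 2940/140 = 21
Step 2: 0.48 mL + 4600 μL = 5.08 mL total → factor 5.08/0.48 = 10.583
Step 3: 7-fold → factor 7
Dilution factor to tube 1 = 21; to tube 3 = 1555.8
[tube 1]/[tube 3] = (factor to tube 3)/(factor to tube 1) = 1555.8/21 = 74.1

74.1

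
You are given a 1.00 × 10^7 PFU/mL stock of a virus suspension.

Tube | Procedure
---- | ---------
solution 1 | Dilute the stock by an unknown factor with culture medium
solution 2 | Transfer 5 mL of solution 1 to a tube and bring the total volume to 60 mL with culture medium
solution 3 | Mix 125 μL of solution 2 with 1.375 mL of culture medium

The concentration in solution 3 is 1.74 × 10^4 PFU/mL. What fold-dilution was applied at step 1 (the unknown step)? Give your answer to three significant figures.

Step 1: unknown factor x
Step 2: 5 mL brought to 60 mL → factor 60/5 = 12
Step 3: 125 μL + 1.375 mL = 1500 μL total → factor 1500/125 = 12
Product of known-step factors = 144
Overall factor = 1.00 × 10^7 PFU/mL / (1.74 × 10^4 PFU/mL) = 574.71
x = 574.71 / 144 = 3.99

3.99-fold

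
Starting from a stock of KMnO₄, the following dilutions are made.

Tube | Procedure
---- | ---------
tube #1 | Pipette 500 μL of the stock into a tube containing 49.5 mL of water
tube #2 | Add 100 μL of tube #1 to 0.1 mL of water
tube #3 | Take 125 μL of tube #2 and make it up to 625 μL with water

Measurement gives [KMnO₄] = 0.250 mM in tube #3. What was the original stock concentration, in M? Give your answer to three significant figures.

0.250 M

Step 1: 500 μL + 49.5 mL = 50000 μL total → factor 50000/500 = 100
Step 2: 100 μL + 0.1 mL = 200 μL total → factor 200/100 = 2
Step 3: 125 μL brought to 625 μL → factor 625/125 = 5
Overall dilution factor = 100 × 2 × 5 = 1000
Stock = 0.250 mM × 1000 = 250.0 mM = 0.250 M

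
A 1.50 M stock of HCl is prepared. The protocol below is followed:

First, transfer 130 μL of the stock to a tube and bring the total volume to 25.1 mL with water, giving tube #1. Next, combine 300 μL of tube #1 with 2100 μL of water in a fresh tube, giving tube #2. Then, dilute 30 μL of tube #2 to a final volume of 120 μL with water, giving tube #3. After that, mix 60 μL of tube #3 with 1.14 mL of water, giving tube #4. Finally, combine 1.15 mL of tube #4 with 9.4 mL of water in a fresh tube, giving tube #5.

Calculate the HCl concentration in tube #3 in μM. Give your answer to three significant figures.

Step 1: 130 μL brought to 25.1 mL → factor 25100/130 = 193.08
Step 2: 300 μL + 2100 μL = 2400 μL total → factor 2400/300 = 8
Step 3: 30 μL brought to 120 μL → factor 120/30 = 4
Dilution factor through tube #3 = 193.08 × 8 × 4 = 6178.5
[tube #3] = 1.50 M / 6178.5 = 0.0002428 M = 243 μM

243 μM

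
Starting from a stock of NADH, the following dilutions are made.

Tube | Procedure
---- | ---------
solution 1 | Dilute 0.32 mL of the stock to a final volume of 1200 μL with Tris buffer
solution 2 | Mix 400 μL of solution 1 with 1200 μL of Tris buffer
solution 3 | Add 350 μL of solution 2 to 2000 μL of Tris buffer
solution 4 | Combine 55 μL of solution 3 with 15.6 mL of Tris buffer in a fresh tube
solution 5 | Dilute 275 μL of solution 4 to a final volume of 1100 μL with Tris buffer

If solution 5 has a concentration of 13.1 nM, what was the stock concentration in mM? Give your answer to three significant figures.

1.50 mM

Step 1: 0.32 mL brought to 1200 μL → factor 1.2/0.32 = 3.75
Step 2: 400 μL + 1200 μL = 1600 μL total → factor 1600/400 = 4
Step 3: 350 μL + 2000 μL = 2350 μL total → factor 2350/350 = 6.7143
Step 4: 55 μL + 15.6 mL = 15655 μL total → factor 15655/55 = 284.64
Step 5: 275 μL brought to 1100 μL → factor 1100/275 = 4
Overall dilution factor = 3.75 × 4 × 6.7143 × 284.64 × 4 = 1.1467 × 10^5
Stock = 13.1 nM × 1.1467 × 10^5 = 1.502 × 10^6 nM = 1.50 mM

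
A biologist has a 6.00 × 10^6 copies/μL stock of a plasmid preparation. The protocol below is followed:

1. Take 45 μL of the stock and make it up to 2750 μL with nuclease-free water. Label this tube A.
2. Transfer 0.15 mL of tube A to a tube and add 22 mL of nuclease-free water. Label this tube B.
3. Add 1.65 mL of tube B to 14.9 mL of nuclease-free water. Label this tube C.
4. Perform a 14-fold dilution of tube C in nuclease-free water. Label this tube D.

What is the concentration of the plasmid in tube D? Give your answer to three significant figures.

Step 1: 45 μL brought to 2750 μL → factor 2750/45 = 61.111
Step 2: 0.15 mL + 22 mL = 22.15 mL total → factor 22.15/0.15 = 147.67
Step 3: 1.65 mL + 14.9 mL = 16.55 mL total → factor 16.55/1.65 = 10.03
Step 4: 14-fold → factor 14
Overall dilution factor = 61.111 × 147.67 × 10.03 × 14 = 1.2672 × 10^6
Final = 6.00 × 10^6 copies/μL / 1.2672 × 10^6 = 4.73 copies/μL

4.73 copies/μL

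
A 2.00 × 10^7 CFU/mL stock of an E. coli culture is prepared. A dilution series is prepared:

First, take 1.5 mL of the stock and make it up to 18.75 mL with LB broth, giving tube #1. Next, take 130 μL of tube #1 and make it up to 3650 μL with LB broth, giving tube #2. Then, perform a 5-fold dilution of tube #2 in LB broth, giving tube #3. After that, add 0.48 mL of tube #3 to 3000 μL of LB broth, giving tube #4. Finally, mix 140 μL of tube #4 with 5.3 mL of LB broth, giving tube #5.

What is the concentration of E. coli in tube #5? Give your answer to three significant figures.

40.5 CFU/mL

Step 1: 1.5 mL brought to 18.75 mL → factor 18.75/1.5 = 12.5
Step 2: 130 μL brought to 3650 μL → factor 3650/130 = 28.077
Step 3: 5-fold → factor 5
Step 4: 0.48 mL + 3000 μL = 3.48 mL total → factor 3.48/0.48 = 7.25
Step 5: 140 μL + 5.3 mL = 5440 μL total → factor 5440/140 = 38.857
Overall dilution factor = 12.5 × 28.077 × 5 × 7.25 × 38.857 = 4.9435 × 10^5
Final = 2.00 × 10^7 CFU/mL / 4.9435 × 10^5 = 40.5 CFU/mL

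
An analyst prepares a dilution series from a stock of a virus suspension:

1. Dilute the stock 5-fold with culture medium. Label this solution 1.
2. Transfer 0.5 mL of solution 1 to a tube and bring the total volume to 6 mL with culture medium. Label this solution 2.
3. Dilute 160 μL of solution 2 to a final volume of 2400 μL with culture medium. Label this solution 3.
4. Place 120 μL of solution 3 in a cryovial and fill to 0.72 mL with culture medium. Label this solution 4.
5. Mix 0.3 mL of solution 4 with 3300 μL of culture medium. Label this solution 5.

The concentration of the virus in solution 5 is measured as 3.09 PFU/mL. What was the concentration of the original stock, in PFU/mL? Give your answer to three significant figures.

2.00 × 10^5 PFU/mL

Step 1: 5-fold → factor 5
Step 2: 0.5 mL brought to 6 mL → factor 6/0.5 = 12
Step 3: 160 μL brought to 2400 μL → factor 2400/160 = 15
Step 4: 120 μL brought to 0.72 mL → factor 720/120 = 6
Step 5: 0.3 mL + 3300 μL = 3.6 mL total → factor 3.6/0.3 = 12
Overall dilution factor = 5 × 12 × 15 × 6 × 12 = 64800
Stock = 3.09 PFU/mL × 64800 = 2.00 × 10^5 PFU/mL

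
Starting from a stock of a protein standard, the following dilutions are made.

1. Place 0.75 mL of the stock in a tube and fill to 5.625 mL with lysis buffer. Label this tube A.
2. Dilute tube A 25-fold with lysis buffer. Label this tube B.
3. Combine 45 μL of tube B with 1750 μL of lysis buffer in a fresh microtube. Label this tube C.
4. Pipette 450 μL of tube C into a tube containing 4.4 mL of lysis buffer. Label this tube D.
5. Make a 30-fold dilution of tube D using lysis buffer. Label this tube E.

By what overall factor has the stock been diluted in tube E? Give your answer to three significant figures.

Step 1: 0.75 mL brought to 5.625 mL → factor 5.625/0.75 = 7.5
Step 2: 25-fold → factor 25
Step 3: 45 μL + 1750 μL = 1795 μL total → factor 1795/45 = 39.889
Step 4: 450 μL + 4.4 mL = 4850 μL total → factor 4850/450 = 10.778
Step 5: 30-fold → factor 30
Overall dilution factor = 7.5 × 25 × 39.889 × 10.778 × 30 = 2.4183 × 10^6

2.42 × 10^6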